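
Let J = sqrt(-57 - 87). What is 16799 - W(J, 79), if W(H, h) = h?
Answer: 16720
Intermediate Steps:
J = 12*I (J = sqrt(-144) = 12*I ≈ 12.0*I)
16799 - W(J, 79) = 16799 - 1*79 = 16799 - 79 = 16720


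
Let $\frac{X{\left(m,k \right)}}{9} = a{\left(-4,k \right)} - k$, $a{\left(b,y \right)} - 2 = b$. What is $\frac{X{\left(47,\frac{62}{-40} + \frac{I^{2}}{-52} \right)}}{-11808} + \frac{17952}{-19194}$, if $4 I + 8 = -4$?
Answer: $- \frac{127550089}{136405360} \approx -0.93508$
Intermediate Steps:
$I = -3$ ($I = -2 + \frac{1}{4} \left(-4\right) = -2 - 1 = -3$)
$a{\left(b,y \right)} = 2 + b$
$X{\left(m,k \right)} = -18 - 9 k$ ($X{\left(m,k \right)} = 9 \left(\left(2 - 4\right) - k\right) = 9 \left(-2 - k\right) = -18 - 9 k$)
$\frac{X{\left(47,\frac{62}{-40} + \frac{I^{2}}{-52} \right)}}{-11808} + \frac{17952}{-19194} = \frac{-18 - 9 \left(\frac{62}{-40} + \frac{\left(-3\right)^{2}}{-52}\right)}{-11808} + \frac{17952}{-19194} = \left(-18 - 9 \left(62 \left(- \frac{1}{40}\right) + 9 \left(- \frac{1}{52}\right)\right)\right) \left(- \frac{1}{11808}\right) + 17952 \left(- \frac{1}{19194}\right) = \left(-18 - 9 \left(- \frac{31}{20} - \frac{9}{52}\right)\right) \left(- \frac{1}{11808}\right) - \frac{2992}{3199} = \left(-18 - - \frac{1008}{65}\right) \left(- \frac{1}{11808}\right) - \frac{2992}{3199} = \left(-18 + \frac{1008}{65}\right) \left(- \frac{1}{11808}\right) - \frac{2992}{3199} = \left(- \frac{162}{65}\right) \left(- \frac{1}{11808}\right) - \frac{2992}{3199} = \frac{9}{42640} - \frac{2992}{3199} = - \frac{127550089}{136405360}$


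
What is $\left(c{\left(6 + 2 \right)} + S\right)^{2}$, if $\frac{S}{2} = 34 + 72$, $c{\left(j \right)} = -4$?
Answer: $43264$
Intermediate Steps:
$S = 212$ ($S = 2 \left(34 + 72\right) = 2 \cdot 106 = 212$)
$\left(c{\left(6 + 2 \right)} + S\right)^{2} = \left(-4 + 212\right)^{2} = 208^{2} = 43264$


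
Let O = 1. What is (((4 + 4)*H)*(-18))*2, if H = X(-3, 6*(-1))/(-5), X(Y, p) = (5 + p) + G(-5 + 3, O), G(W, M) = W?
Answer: -864/5 ≈ -172.80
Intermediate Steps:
X(Y, p) = 3 + p (X(Y, p) = (5 + p) + (-5 + 3) = (5 + p) - 2 = 3 + p)
H = ⅗ (H = (3 + 6*(-1))/(-5) = (3 - 6)*(-⅕) = -3*(-⅕) = ⅗ ≈ 0.60000)
(((4 + 4)*H)*(-18))*2 = (((4 + 4)*(⅗))*(-18))*2 = ((8*(⅗))*(-18))*2 = ((24/5)*(-18))*2 = -432/5*2 = -864/5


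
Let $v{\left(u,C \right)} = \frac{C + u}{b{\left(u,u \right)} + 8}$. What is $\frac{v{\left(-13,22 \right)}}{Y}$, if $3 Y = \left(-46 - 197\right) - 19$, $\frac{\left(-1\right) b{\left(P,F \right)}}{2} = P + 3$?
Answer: $- \frac{27}{7336} \approx -0.0036805$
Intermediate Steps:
$b{\left(P,F \right)} = -6 - 2 P$ ($b{\left(P,F \right)} = - 2 \left(P + 3\right) = - 2 \left(3 + P\right) = -6 - 2 P$)
$v{\left(u,C \right)} = \frac{C + u}{2 - 2 u}$ ($v{\left(u,C \right)} = \frac{C + u}{\left(-6 - 2 u\right) + 8} = \frac{C + u}{2 - 2 u}$)
$Y = - \frac{262}{3}$ ($Y = \frac{\left(-46 - 197\right) - 19}{3} = \frac{-243 - 19}{3} = \frac{1}{3} \left(-262\right) = - \frac{262}{3} \approx -87.333$)
$\frac{v{\left(-13,22 \right)}}{Y} = \frac{\frac{1}{2} \frac{1}{-1 - 13} \left(\left(-1\right) 22 - -13\right)}{- \frac{262}{3}} = \frac{-22 + 13}{2 \left(-14\right)} \left(- \frac{3}{262}\right) = \frac{1}{2} \left(- \frac{1}{14}\right) \left(-9\right) \left(- \frac{3}{262}\right) = \frac{9}{28} \left(- \frac{3}{262}\right) = - \frac{27}{7336}$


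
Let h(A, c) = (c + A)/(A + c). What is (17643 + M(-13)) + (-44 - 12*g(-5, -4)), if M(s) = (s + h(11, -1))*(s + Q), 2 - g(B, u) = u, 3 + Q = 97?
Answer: 16555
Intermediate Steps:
Q = 94 (Q = -3 + 97 = 94)
g(B, u) = 2 - u
h(A, c) = 1 (h(A, c) = (A + c)/(A + c) = 1)
M(s) = (1 + s)*(94 + s) (M(s) = (s + 1)*(s + 94) = (1 + s)*(94 + s))
(17643 + M(-13)) + (-44 - 12*g(-5, -4)) = (17643 + (94 + (-13)² + 95*(-13))) + (-44 - 12*(2 - 1*(-4))) = (17643 + (94 + 169 - 1235)) + (-44 - 12*(2 + 4)) = (17643 - 972) + (-44 - 12*6) = 16671 + (-44 - 72) = 16671 - 116 = 16555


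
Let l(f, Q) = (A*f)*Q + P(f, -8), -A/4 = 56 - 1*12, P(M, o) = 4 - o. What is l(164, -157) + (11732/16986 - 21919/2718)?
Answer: 34869517134187/7694658 ≈ 4.5317e+6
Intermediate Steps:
A = -176 (A = -4*(56 - 1*12) = -4*(56 - 12) = -4*44 = -176)
l(f, Q) = 12 - 176*Q*f (l(f, Q) = (-176*f)*Q + (4 - 1*(-8)) = -176*Q*f + (4 + 8) = -176*Q*f + 12 = 12 - 176*Q*f)
l(164, -157) + (11732/16986 - 21919/2718) = (12 - 176*(-157)*164) + (11732/16986 - 21919/2718) = (12 + 4531648) + (11732*(1/16986) - 21919*1/2718) = 4531660 + (5866/8493 - 21919/2718) = 4531660 - 56738093/7694658 = 34869517134187/7694658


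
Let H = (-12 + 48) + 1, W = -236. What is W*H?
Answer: -8732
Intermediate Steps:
H = 37 (H = 36 + 1 = 37)
W*H = -236*37 = -8732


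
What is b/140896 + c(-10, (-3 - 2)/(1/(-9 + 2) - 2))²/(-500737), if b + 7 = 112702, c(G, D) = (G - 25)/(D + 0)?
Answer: 56398854615/70551840352 ≈ 0.79940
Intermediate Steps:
c(G, D) = (-25 + G)/D
b = 112695 (b = -7 + 112702 = 112695)
b/140896 + c(-10, (-3 - 2)/(1/(-9 + 2) - 2))²/(-500737) = 112695/140896 + ((-25 - 10)/(((-3 - 2)/(1/(-9 + 2) - 2))))²/(-500737) = 112695*(1/140896) + (-35/(-5/(1/(-7) - 2)))²*(-1/500737) = 112695/140896 + (-35/(-5/(-⅐ - 2)))²*(-1/500737) = 112695/140896 + (-35/(-5/(-15/7)))²*(-1/500737) = 112695/140896 + (-35/(-5*(-7/15)))²*(-1/500737) = 112695/140896 + (-35/(7/3))²*(-1/500737) = 112695/140896 + ((3/7)*(-35))²*(-1/500737) = 112695/140896 + (-15)²*(-1/500737) = 112695/140896 + 225*(-1/500737) = 112695/140896 - 225/500737 = 56398854615/70551840352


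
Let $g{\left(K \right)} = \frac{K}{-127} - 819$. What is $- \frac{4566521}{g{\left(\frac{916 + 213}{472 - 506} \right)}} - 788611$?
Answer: $- \frac{2768268482565}{3535313} \approx -7.8303 \cdot 10^{5}$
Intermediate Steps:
$g{\left(K \right)} = -819 - \frac{K}{127}$ ($g{\left(K \right)} = K \left(- \frac{1}{127}\right) - 819 = - \frac{K}{127} - 819 = -819 - \frac{K}{127}$)
$- \frac{4566521}{g{\left(\frac{916 + 213}{472 - 506} \right)}} - 788611 = - \frac{4566521}{-819 - \frac{\left(916 + 213\right) \frac{1}{472 - 506}}{127}} - 788611 = - \frac{4566521}{-819 - \frac{1129 \frac{1}{-34}}{127}} - 788611 = - \frac{4566521}{-819 - \frac{1129 \left(- \frac{1}{34}\right)}{127}} - 788611 = - \frac{4566521}{-819 - - \frac{1129}{4318}} - 788611 = - \frac{4566521}{-819 + \frac{1129}{4318}} - 788611 = - \frac{4566521}{- \frac{3535313}{4318}} - 788611 = \left(-4566521\right) \left(- \frac{4318}{3535313}\right) - 788611 = \frac{19718237678}{3535313} - 788611 = - \frac{2768268482565}{3535313}$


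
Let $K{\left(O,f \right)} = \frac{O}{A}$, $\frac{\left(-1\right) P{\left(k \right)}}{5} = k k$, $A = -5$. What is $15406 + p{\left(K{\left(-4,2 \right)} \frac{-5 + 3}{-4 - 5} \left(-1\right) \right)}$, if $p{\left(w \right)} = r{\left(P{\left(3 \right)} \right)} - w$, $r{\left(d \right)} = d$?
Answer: $\frac{691253}{45} \approx 15361.0$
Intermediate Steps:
$P{\left(k \right)} = - 5 k^{2}$ ($P{\left(k \right)} = - 5 k k = - 5 k^{2}$)
$K{\left(O,f \right)} = - \frac{O}{5}$ ($K{\left(O,f \right)} = \frac{O}{-5} = O \left(- \frac{1}{5}\right) = - \frac{O}{5}$)
$p{\left(w \right)} = -45 - w$ ($p{\left(w \right)} = - 5 \cdot 3^{2} - w = \left(-5\right) 9 - w = -45 - w$)
$15406 + p{\left(K{\left(-4,2 \right)} \frac{-5 + 3}{-4 - 5} \left(-1\right) \right)} = 15406 - \left(45 + \left(- \frac{1}{5}\right) \left(-4\right) \frac{-5 + 3}{-4 - 5} \left(-1\right)\right) = 15406 - \left(45 + \frac{4 \left(- \frac{2}{-9}\right)}{5} \left(-1\right)\right) = 15406 - \left(45 + \frac{4 \left(\left(-2\right) \left(- \frac{1}{9}\right)\right)}{5} \left(-1\right)\right) = 15406 - \left(45 + \frac{4}{5} \cdot \frac{2}{9} \left(-1\right)\right) = 15406 - \left(45 + \frac{8}{45} \left(-1\right)\right) = 15406 - \frac{2017}{45} = \frac{691253}{45}$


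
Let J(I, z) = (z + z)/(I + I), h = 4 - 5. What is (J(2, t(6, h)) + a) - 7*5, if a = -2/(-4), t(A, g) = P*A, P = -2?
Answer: -81/2 ≈ -40.500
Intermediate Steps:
h = -1
t(A, g) = -2*A
J(I, z) = z/I (J(I, z) = (2*z)/((2*I)) = (2*z)*(1/(2*I)) = z/I)
a = ½ (a = -2*(-¼) = ½ ≈ 0.50000)
(J(2, t(6, h)) + a) - 7*5 = (-2*6/2 + ½) - 7*5 = (-12*½ + ½) - 35 = (-6 + ½) - 35 = -11/2 - 35 = -81/2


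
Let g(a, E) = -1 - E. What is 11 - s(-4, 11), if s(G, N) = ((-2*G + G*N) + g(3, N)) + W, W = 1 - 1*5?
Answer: 63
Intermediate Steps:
W = -4 (W = 1 - 5 = -4)
s(G, N) = -5 - N - 2*G + G*N (s(G, N) = ((-2*G + G*N) + (-1 - N)) - 4 = (-1 - N - 2*G + G*N) - 4 = -5 - N - 2*G + G*N)
11 - s(-4, 11) = 11 - (-5 - 1*11 - 2*(-4) - 4*11) = 11 - (-5 - 11 + 8 - 44) = 11 - 1*(-52) = 11 + 52 = 63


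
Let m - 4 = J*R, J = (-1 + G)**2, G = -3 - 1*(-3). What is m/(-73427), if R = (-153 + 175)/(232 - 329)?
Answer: -366/7122419 ≈ -5.1387e-5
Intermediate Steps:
G = 0 (G = -3 + 3 = 0)
J = 1 (J = (-1 + 0)**2 = (-1)**2 = 1)
R = -22/97 (R = 22/(-97) = 22*(-1/97) = -22/97 ≈ -0.22680)
m = 366/97 (m = 4 + 1*(-22/97) = 4 - 22/97 = 366/97 ≈ 3.7732)
m/(-73427) = (366/97)/(-73427) = (366/97)*(-1/73427) = -366/7122419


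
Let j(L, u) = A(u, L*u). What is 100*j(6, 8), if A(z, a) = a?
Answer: 4800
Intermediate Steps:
j(L, u) = L*u
100*j(6, 8) = 100*(6*8) = 100*48 = 4800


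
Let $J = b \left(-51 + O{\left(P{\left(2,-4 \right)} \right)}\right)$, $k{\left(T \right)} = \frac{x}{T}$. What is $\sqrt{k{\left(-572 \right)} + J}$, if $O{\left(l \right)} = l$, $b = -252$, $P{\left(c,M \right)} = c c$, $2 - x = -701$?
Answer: $\frac{\sqrt{968691295}}{286} \approx 108.82$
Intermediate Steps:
$x = 703$ ($x = 2 - -701 = 2 + 701 = 703$)
$P{\left(c,M \right)} = c^{2}$
$k{\left(T \right)} = \frac{703}{T}$
$J = 11844$ ($J = - 252 \left(-51 + 2^{2}\right) = - 252 \left(-51 + 4\right) = \left(-252\right) \left(-47\right) = 11844$)
$\sqrt{k{\left(-572 \right)} + J} = \sqrt{\frac{703}{-572} + 11844} = \sqrt{703 \left(- \frac{1}{572}\right) + 11844} = \sqrt{- \frac{703}{572} + 11844} = \sqrt{\frac{6774065}{572}} = \frac{\sqrt{968691295}}{286}$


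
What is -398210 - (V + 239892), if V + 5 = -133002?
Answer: -505095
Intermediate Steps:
V = -133007 (V = -5 - 133002 = -133007)
-398210 - (V + 239892) = -398210 - (-133007 + 239892) = -398210 - 1*106885 = -398210 - 106885 = -505095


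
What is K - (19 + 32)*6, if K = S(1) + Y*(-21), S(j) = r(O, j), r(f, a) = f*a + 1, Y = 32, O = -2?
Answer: -979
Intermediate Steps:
r(f, a) = 1 + a*f (r(f, a) = a*f + 1 = 1 + a*f)
S(j) = 1 - 2*j (S(j) = 1 + j*(-2) = 1 - 2*j)
K = -673 (K = (1 - 2*1) + 32*(-21) = (1 - 2) - 672 = -1 - 672 = -673)
K - (19 + 32)*6 = -673 - (19 + 32)*6 = -673 - 51*6 = -673 - 1*306 = -673 - 306 = -979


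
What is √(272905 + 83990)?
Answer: 3*√39655 ≈ 597.41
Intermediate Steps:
√(272905 + 83990) = √356895 = 3*√39655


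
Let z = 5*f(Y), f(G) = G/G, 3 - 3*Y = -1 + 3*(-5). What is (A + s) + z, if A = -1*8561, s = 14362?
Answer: 5806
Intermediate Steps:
Y = 19/3 (Y = 1 - (-1 + 3*(-5))/3 = 1 - (-1 - 15)/3 = 1 - ⅓*(-16) = 1 + 16/3 = 19/3 ≈ 6.3333)
f(G) = 1
z = 5 (z = 5*1 = 5)
A = -8561
(A + s) + z = (-8561 + 14362) + 5 = 5801 + 5 = 5806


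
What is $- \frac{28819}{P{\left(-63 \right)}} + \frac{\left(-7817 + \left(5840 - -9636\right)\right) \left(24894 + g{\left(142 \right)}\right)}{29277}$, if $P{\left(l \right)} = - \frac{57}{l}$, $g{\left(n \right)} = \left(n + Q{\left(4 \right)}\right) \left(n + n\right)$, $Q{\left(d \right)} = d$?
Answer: $- \frac{895769845}{61807} \approx -14493.0$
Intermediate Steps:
$g{\left(n \right)} = 2 n \left(4 + n\right)$ ($g{\left(n \right)} = \left(n + 4\right) \left(n + n\right) = \left(4 + n\right) 2 n = 2 n \left(4 + n\right)$)
$- \frac{28819}{P{\left(-63 \right)}} + \frac{\left(-7817 + \left(5840 - -9636\right)\right) \left(24894 + g{\left(142 \right)}\right)}{29277} = - \frac{28819}{\left(-57\right) \frac{1}{-63}} + \frac{\left(-7817 + \left(5840 - -9636\right)\right) \left(24894 + 2 \cdot 142 \left(4 + 142\right)\right)}{29277} = - \frac{28819}{\left(-57\right) \left(- \frac{1}{63}\right)} + \left(-7817 + \left(5840 + 9636\right)\right) \left(24894 + 2 \cdot 142 \cdot 146\right) \frac{1}{29277} = - \frac{28819}{\frac{19}{21}} + \left(-7817 + 15476\right) \left(24894 + 41464\right) \frac{1}{29277} = \left(-28819\right) \frac{21}{19} + 7659 \cdot 66358 \cdot \frac{1}{29277} = - \frac{605199}{19} + 508235922 \cdot \frac{1}{29277} = - \frac{605199}{19} + \frac{56470658}{3253} = - \frac{895769845}{61807}$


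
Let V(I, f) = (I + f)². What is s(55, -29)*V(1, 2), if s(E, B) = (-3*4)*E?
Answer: -5940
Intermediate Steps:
s(E, B) = -12*E
s(55, -29)*V(1, 2) = (-12*55)*(1 + 2)² = -660*3² = -660*9 = -5940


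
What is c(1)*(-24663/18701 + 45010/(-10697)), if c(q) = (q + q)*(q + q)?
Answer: -4422208484/200044597 ≈ -22.106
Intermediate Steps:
c(q) = 4*q**2 (c(q) = (2*q)*(2*q) = 4*q**2)
c(1)*(-24663/18701 + 45010/(-10697)) = (4*1**2)*(-24663/18701 + 45010/(-10697)) = (4*1)*(-24663*1/18701 + 45010*(-1/10697)) = 4*(-24663/18701 - 45010/10697) = 4*(-1105552121/200044597) = -4422208484/200044597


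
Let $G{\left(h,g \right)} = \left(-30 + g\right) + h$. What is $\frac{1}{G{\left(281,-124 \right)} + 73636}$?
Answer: $\frac{1}{73763} \approx 1.3557 \cdot 10^{-5}$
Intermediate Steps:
$G{\left(h,g \right)} = -30 + g + h$
$\frac{1}{G{\left(281,-124 \right)} + 73636} = \frac{1}{\left(-30 - 124 + 281\right) + 73636} = \frac{1}{127 + 73636} = \frac{1}{73763}$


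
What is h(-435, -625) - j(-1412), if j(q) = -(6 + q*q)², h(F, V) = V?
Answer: 3975039061875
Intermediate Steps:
j(q) = -(6 + q²)²
h(-435, -625) - j(-1412) = -625 - (-1)*(6 + (-1412)²)² = -625 - (-1)*(6 + 1993744)² = -625 - (-1)*1993750² = -625 - (-1)*3975039062500 = -625 - 1*(-3975039062500) = -625 + 3975039062500 = 3975039061875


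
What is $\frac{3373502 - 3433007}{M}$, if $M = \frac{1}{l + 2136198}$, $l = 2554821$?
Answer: $-279139085595$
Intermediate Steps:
$M = \frac{1}{4691019}$ ($M = \frac{1}{2554821 + 2136198} = \frac{1}{4691019} \approx 2.1317 \cdot 10^{-7}$)
$\frac{3373502 - 3433007}{M} = \left(3373502 - 3433007\right) \frac{1}{\frac{1}{4691019}} = \left(3373502 - 3433007\right) 4691019 = \left(-59505\right) 4691019 = -279139085595$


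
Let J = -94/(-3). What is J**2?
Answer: 8836/9 ≈ 981.78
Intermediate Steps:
J = 94/3 (J = -94*(-1/3) = 94/3 ≈ 31.333)
J**2 = (94/3)**2 = 8836/9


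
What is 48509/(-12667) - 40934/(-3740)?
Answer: 168543659/23687290 ≈ 7.1154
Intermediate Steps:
48509/(-12667) - 40934/(-3740) = 48509*(-1/12667) - 40934*(-1/3740) = -48509/12667 + 20467/1870 = 168543659/23687290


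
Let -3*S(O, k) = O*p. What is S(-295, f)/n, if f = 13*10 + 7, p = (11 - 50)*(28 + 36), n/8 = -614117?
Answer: 30680/614117 ≈ 0.049958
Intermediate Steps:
n = -4912936 (n = 8*(-614117) = -4912936)
p = -2496 (p = -39*64 = -2496)
f = 137 (f = 130 + 7 = 137)
S(O, k) = 832*O (S(O, k) = -O*(-2496)/3 = -(-832)*O = 832*O)
S(-295, f)/n = (832*(-295))/(-4912936) = -245440*(-1/4912936) = 30680/614117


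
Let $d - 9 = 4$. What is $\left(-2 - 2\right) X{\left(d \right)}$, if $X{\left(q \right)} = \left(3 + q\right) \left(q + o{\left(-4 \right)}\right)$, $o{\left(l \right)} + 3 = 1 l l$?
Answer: $-1664$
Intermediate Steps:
$d = 13$ ($d = 9 + 4 = 13$)
$o{\left(l \right)} = -3 + l^{2}$ ($o{\left(l \right)} = -3 + 1 l l = -3 + l l = -3 + l^{2}$)
$X{\left(q \right)} = \left(3 + q\right) \left(13 + q\right)$ ($X{\left(q \right)} = \left(3 + q\right) \left(q - \left(3 - \left(-4\right)^{2}\right)\right) = \left(3 + q\right) \left(q + \left(-3 + 16\right)\right) = \left(3 + q\right) \left(q + 13\right) = \left(3 + q\right) \left(13 + q\right)$)
$\left(-2 - 2\right) X{\left(d \right)} = \left(-2 - 2\right) \left(39 + 13^{2} + 16 \cdot 13\right) = \left(-2 - 2\right) \left(39 + 169 + 208\right) = \left(-4\right) 416 = -1664$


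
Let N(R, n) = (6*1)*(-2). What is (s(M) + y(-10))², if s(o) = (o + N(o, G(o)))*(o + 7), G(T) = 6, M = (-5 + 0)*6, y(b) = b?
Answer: 913936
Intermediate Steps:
M = -30 (M = -5*6 = -30)
N(R, n) = -12 (N(R, n) = 6*(-2) = -12)
s(o) = (-12 + o)*(7 + o) (s(o) = (o - 12)*(o + 7) = (-12 + o)*(7 + o))
(s(M) + y(-10))² = ((-84 + (-30)² - 5*(-30)) - 10)² = ((-84 + 900 + 150) - 10)² = (966 - 10)² = 956² = 913936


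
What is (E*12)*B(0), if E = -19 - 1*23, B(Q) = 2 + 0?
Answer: -1008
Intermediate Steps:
B(Q) = 2
E = -42 (E = -19 - 23 = -42)
(E*12)*B(0) = -42*12*2 = -504*2 = -1008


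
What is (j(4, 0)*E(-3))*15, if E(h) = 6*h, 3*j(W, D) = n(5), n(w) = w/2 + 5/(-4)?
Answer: -225/2 ≈ -112.50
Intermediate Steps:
n(w) = -5/4 + w/2 (n(w) = w*(½) + 5*(-¼) = w/2 - 5/4 = -5/4 + w/2)
j(W, D) = 5/12 (j(W, D) = (-5/4 + (½)*5)/3 = (-5/4 + 5/2)/3 = (⅓)*(5/4) = 5/12)
(j(4, 0)*E(-3))*15 = (5*(6*(-3))/12)*15 = ((5/12)*(-18))*15 = -15/2*15 = -225/2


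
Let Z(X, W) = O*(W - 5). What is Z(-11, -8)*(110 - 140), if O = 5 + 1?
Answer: 2340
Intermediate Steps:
O = 6
Z(X, W) = -30 + 6*W (Z(X, W) = 6*(W - 5) = 6*(-5 + W) = -30 + 6*W)
Z(-11, -8)*(110 - 140) = (-30 + 6*(-8))*(110 - 140) = (-30 - 48)*(-30) = -78*(-30) = 2340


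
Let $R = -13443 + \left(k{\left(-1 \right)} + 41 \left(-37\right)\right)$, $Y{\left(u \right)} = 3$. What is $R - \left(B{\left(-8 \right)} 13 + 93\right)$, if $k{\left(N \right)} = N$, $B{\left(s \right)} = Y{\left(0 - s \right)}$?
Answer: $-15093$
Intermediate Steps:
$B{\left(s \right)} = 3$
$R = -14961$ ($R = -13443 + \left(-1 + 41 \left(-37\right)\right) = -13443 - 1518 = -14961$)
$R - \left(B{\left(-8 \right)} 13 + 93\right) = -14961 - \left(3 \cdot 13 + 93\right) = -14961 - \left(39 + 93\right) = -14961 - 132 = -15093$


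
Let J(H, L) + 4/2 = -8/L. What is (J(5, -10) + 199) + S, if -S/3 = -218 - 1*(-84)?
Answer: 2999/5 ≈ 599.80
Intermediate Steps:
S = 402 (S = -3*(-218 - 1*(-84)) = -3*(-218 + 84) = -3*(-134) = 402)
J(H, L) = -2 - 8/L
(J(5, -10) + 199) + S = ((-2 - 8/(-10)) + 199) + 402 = ((-2 - 8*(-1/10)) + 199) + 402 = ((-2 + 4/5) + 199) + 402 = (-6/5 + 199) + 402 = 989/5 + 402 = 2999/5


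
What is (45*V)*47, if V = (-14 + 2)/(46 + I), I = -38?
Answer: -6345/2 ≈ -3172.5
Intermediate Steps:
V = -3/2 (V = (-14 + 2)/(46 - 38) = -12/8 = -12*⅛ = -3/2 ≈ -1.5000)
(45*V)*47 = (45*(-3/2))*47 = -135/2*47 = -6345/2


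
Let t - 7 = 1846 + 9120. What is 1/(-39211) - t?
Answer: -430262304/39211 ≈ -10973.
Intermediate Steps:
t = 10973 (t = 7 + (1846 + 9120) = 7 + 10966 = 10973)
1/(-39211) - t = 1/(-39211) - 1*10973 = -1/39211 - 10973 = -430262304/39211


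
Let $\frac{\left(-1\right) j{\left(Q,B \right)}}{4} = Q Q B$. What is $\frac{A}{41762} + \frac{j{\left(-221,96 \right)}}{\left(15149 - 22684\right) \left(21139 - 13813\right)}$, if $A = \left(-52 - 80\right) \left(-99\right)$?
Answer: $\frac{125384666434}{192110107035} \approx 0.65267$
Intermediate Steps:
$A = 13068$ ($A = \left(-52 - 80\right) \left(-99\right) = \left(-132\right) \left(-99\right) = 13068$)
$j{\left(Q,B \right)} = - 4 B Q^{2}$ ($j{\left(Q,B \right)} = - 4 Q Q B = - 4 Q^{2} B = - 4 B Q^{2}$)
$\frac{A}{41762} + \frac{j{\left(-221,96 \right)}}{\left(15149 - 22684\right) \left(21139 - 13813\right)} = \frac{13068}{41762} + \frac{\left(-4\right) 96 \left(-221\right)^{2}}{\left(15149 - 22684\right) \left(21139 - 13813\right)} = 13068 \cdot \frac{1}{41762} + \frac{\left(-4\right) 96 \cdot 48841}{\left(-7535\right) 7326} = \frac{6534}{20881} - \frac{18754944}{-55201410} = \frac{6534}{20881} - - \frac{3125824}{9200235} = \frac{6534}{20881} + \frac{3125824}{9200235} = \frac{125384666434}{192110107035}$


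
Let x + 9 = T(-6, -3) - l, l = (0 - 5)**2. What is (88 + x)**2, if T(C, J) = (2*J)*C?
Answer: 8100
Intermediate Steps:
l = 25 (l = (-5)**2 = 25)
T(C, J) = 2*C*J
x = 2 (x = -9 + (2*(-6)*(-3) - 1*25) = -9 + (36 - 25) = -9 + 11 = 2)
(88 + x)**2 = (88 + 2)**2 = 90**2 = 8100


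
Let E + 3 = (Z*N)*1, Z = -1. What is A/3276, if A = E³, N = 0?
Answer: -3/364 ≈ -0.0082418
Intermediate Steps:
E = -3 (E = -3 - 1*0*1 = -3 + 0*1 = -3 + 0 = -3)
A = -27 (A = (-3)³ = -27)
A/3276 = -27/3276 = -27*1/3276 = -3/364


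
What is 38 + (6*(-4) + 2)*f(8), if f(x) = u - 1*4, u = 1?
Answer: 104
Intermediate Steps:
f(x) = -3 (f(x) = 1 - 1*4 = 1 - 4 = -3)
38 + (6*(-4) + 2)*f(8) = 38 + (6*(-4) + 2)*(-3) = 38 + (-24 + 2)*(-3) = 38 - 22*(-3) = 38 + 66 = 104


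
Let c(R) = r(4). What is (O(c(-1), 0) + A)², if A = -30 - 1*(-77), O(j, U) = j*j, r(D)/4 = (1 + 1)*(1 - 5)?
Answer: 1147041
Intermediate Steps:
r(D) = -32 (r(D) = 4*((1 + 1)*(1 - 5)) = 4*(2*(-4)) = 4*(-8) = -32)
c(R) = -32
O(j, U) = j²
A = 47 (A = -30 + 77 = 47)
(O(c(-1), 0) + A)² = ((-32)² + 47)² = (1024 + 47)² = 1071² = 1147041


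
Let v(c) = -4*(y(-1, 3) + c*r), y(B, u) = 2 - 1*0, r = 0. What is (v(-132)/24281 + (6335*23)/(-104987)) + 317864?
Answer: 810291983891807/2549189347 ≈ 3.1786e+5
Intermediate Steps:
y(B, u) = 2 (y(B, u) = 2 + 0 = 2)
v(c) = -8 (v(c) = -4*(2 + c*0) = -4*(2 + 0) = -4*2 = -8)
(v(-132)/24281 + (6335*23)/(-104987)) + 317864 = (-8/24281 + (6335*23)/(-104987)) + 317864 = (-8*1/24281 + 145705*(-1/104987)) + 317864 = (-8/24281 - 145705/104987) + 317864 = -3538703001/2549189347 + 317864 = 810291983891807/2549189347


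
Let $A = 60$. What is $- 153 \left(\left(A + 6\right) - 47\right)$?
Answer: $-2907$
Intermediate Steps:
$- 153 \left(\left(A + 6\right) - 47\right) = - 153 \left(\left(60 + 6\right) - 47\right) = - 153 \left(66 - 47\right) = \left(-153\right) 19 = -2907$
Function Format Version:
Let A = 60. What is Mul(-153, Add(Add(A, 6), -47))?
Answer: -2907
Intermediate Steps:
Mul(-153, Add(Add(A, 6), -47)) = Mul(-153, Add(Add(60, 6), -47)) = Mul(-153, Add(66, -47)) = Mul(-153, 19) = -2907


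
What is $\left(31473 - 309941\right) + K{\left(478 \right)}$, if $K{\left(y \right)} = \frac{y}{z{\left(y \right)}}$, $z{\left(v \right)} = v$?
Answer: $-278467$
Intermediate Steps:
$K{\left(y \right)} = 1$ ($K{\left(y \right)} = \frac{y}{y} = 1$)
$\left(31473 - 309941\right) + K{\left(478 \right)} = \left(31473 - 309941\right) + 1 = -278468 + 1 = -278467$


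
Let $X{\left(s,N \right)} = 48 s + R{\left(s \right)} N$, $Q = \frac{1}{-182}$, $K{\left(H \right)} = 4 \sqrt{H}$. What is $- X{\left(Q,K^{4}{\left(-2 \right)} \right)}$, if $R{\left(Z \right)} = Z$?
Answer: $\frac{536}{91} \approx 5.8901$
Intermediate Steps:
$Q = - \frac{1}{182} \approx -0.0054945$
$X{\left(s,N \right)} = 48 s + N s$ ($X{\left(s,N \right)} = 48 s + s N = 48 s + N s$)
$- X{\left(Q,K^{4}{\left(-2 \right)} \right)} = - \frac{\left(-1\right) \left(48 + \left(4 \sqrt{-2}\right)^{4}\right)}{182} = - \frac{\left(-1\right) \left(48 + \left(4 i \sqrt{2}\right)^{4}\right)}{182} = - \frac{\left(-1\right) \left(48 + 1024\right)}{182} = - \frac{\left(-1\right) 1072}{182} = \left(-1\right) \left(- \frac{536}{91}\right) = \frac{536}{91}$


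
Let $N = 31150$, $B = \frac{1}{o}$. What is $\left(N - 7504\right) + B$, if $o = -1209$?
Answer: $\frac{28588013}{1209} \approx 23646.0$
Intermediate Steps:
$B = - \frac{1}{1209}$ ($B = \frac{1}{-1209} = - \frac{1}{1209} \approx -0.00082713$)
$\left(N - 7504\right) + B = \left(31150 - 7504\right) - \frac{1}{1209} = 23646 - \frac{1}{1209} = \frac{28588013}{1209}$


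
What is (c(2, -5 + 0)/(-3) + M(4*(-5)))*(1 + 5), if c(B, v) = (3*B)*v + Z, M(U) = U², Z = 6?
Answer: 2448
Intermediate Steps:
c(B, v) = 6 + 3*B*v (c(B, v) = (3*B)*v + 6 = 3*B*v + 6 = 6 + 3*B*v)
(c(2, -5 + 0)/(-3) + M(4*(-5)))*(1 + 5) = ((6 + 3*2*(-5 + 0))/(-3) + (4*(-5))²)*(1 + 5) = ((6 + 3*2*(-5))*(-⅓) + (-20)²)*6 = ((6 - 30)*(-⅓) + 400)*6 = (-24*(-⅓) + 400)*6 = (8 + 400)*6 = 408*6 = 2448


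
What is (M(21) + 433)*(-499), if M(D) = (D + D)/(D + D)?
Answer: -216566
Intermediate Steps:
M(D) = 1 (M(D) = (2*D)/((2*D)) = (2*D)*(1/(2*D)) = 1)
(M(21) + 433)*(-499) = (1 + 433)*(-499) = 434*(-499) = -216566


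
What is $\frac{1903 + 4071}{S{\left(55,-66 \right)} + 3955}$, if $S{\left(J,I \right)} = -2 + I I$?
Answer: $\frac{5974}{8309} \approx 0.71898$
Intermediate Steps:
$S{\left(J,I \right)} = -2 + I^{2}$
$\frac{1903 + 4071}{S{\left(55,-66 \right)} + 3955} = \frac{1903 + 4071}{\left(-2 + \left(-66\right)^{2}\right) + 3955} = \frac{5974}{\left(-2 + 4356\right) + 3955} = \frac{5974}{4354 + 3955} = \frac{5974}{8309}$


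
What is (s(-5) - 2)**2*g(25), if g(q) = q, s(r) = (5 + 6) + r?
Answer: 400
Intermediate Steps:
s(r) = 11 + r
(s(-5) - 2)**2*g(25) = ((11 - 5) - 2)**2*25 = (6 - 2)**2*25 = 4**2*25 = 16*25 = 400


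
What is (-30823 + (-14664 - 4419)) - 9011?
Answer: -58917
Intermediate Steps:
(-30823 + (-14664 - 4419)) - 9011 = (-30823 - 19083) - 9011 = -49906 - 9011 = -58917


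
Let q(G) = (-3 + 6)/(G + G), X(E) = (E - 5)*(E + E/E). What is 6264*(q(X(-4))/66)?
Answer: 58/11 ≈ 5.2727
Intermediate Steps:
X(E) = (1 + E)*(-5 + E) (X(E) = (-5 + E)*(E + 1) = (-5 + E)*(1 + E) = (1 + E)*(-5 + E))
q(G) = 3/(2*G) (q(G) = 3/((2*G)) = 3*(1/(2*G)) = 3/(2*G))
6264*(q(X(-4))/66) = 6264*((3/(2*(-5 + (-4)² - 4*(-4))))/66) = 6264*((3/(2*(-5 + 16 + 16)))*(1/66)) = 6264*(((3/2)/27)*(1/66)) = 6264*(((3/2)*(1/27))*(1/66)) = 6264*((1/18)*(1/66)) = 6264*(1/1188) = 58/11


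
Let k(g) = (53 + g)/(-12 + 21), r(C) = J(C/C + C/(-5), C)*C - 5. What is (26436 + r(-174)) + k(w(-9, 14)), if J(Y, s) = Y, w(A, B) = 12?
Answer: 909406/45 ≈ 20209.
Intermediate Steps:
r(C) = -5 + C*(1 - C/5) (r(C) = (C/C + C/(-5))*C - 5 = (1 + C*(-1/5))*C - 5 = (1 - C/5)*C - 5 = C*(1 - C/5) - 5 = -5 + C*(1 - C/5))
k(g) = 53/9 + g/9 (k(g) = (53 + g)/9 = (53 + g)*(1/9) = 53/9 + g/9)
(26436 + r(-174)) + k(w(-9, 14)) = (26436 + (-5 - 174 - 1/5*(-174)**2)) + (53/9 + (1/9)*12) = (26436 + (-5 - 174 - 1/5*30276)) + (53/9 + 4/3) = (26436 + (-5 - 174 - 30276/5)) + 65/9 = (26436 - 31171/5) + 65/9 = 101009/5 + 65/9 = 909406/45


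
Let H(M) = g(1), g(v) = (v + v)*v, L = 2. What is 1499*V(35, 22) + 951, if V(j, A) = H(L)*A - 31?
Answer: 20438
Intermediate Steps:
g(v) = 2*v**2 (g(v) = (2*v)*v = 2*v**2)
H(M) = 2 (H(M) = 2*1**2 = 2*1 = 2)
V(j, A) = -31 + 2*A (V(j, A) = 2*A - 31 = -31 + 2*A)
1499*V(35, 22) + 951 = 1499*(-31 + 2*22) + 951 = 1499*(-31 + 44) + 951 = 1499*13 + 951 = 19487 + 951 = 20438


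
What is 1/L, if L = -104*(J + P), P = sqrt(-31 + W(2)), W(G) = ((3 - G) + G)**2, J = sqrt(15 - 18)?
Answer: I/(104*(sqrt(3) + sqrt(22))) ≈ 0.0014971*I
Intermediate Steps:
J = I*sqrt(3) (J = sqrt(-3) = I*sqrt(3) ≈ 1.732*I)
W(G) = 9 (W(G) = 3**2 = 9)
P = I*sqrt(22) (P = sqrt(-31 + 9) = sqrt(-22) = I*sqrt(22) ≈ 4.6904*I)
L = -104*I*sqrt(3) - 104*I*sqrt(22) (L = -104*(I*sqrt(3) + I*sqrt(22)) = -104*I*sqrt(3) - 104*I*sqrt(22) ≈ -667.94*I)
1/L = 1/(104*I*(-sqrt(3) - sqrt(22))) = -I/(104*(-sqrt(3) - sqrt(22)))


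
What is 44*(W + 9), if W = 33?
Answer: 1848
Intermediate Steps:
44*(W + 9) = 44*(33 + 9) = 44*42 = 1848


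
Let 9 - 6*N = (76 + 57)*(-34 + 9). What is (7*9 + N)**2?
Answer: 3444736/9 ≈ 3.8275e+5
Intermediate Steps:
N = 1667/3 (N = 3/2 - (76 + 57)*(-34 + 9)/6 = 3/2 - 133*(-25)/6 = 3/2 - 1/6*(-3325) = 3/2 + 3325/6 = 1667/3 ≈ 555.67)
(7*9 + N)**2 = (7*9 + 1667/3)**2 = (63 + 1667/3)**2 = (1856/3)**2 = 3444736/9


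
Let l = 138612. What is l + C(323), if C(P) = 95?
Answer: 138707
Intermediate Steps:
l + C(323) = 138612 + 95 = 138707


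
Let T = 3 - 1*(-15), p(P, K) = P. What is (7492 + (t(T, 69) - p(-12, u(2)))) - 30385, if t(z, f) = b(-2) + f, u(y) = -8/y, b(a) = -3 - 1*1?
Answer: -22816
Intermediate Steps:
b(a) = -4 (b(a) = -3 - 1 = -4)
T = 18 (T = 3 + 15 = 18)
t(z, f) = -4 + f
(7492 + (t(T, 69) - p(-12, u(2)))) - 30385 = (7492 + ((-4 + 69) - 1*(-12))) - 30385 = (7492 + (65 + 12)) - 30385 = (7492 + 77) - 30385 = 7569 - 30385 = -22816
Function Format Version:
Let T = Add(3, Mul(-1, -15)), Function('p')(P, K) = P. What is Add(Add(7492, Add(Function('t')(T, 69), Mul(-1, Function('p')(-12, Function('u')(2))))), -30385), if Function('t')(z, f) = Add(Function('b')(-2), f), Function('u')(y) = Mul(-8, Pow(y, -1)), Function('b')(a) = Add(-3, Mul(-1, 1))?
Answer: -22816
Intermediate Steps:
Function('b')(a) = -4 (Function('b')(a) = Add(-3, -1) = -4)
T = 18 (T = Add(3, 15) = 18)
Function('t')(z, f) = Add(-4, f)
Add(Add(7492, Add(Function('t')(T, 69), Mul(-1, Function('p')(-12, Function('u')(2))))), -30385) = Add(Add(7492, Add(Add(-4, 69), Mul(-1, -12))), -30385) = Add(Add(7492, Add(65, 12)), -30385) = Add(Add(7492, 77), -30385) = Add(7569, -30385) = -22816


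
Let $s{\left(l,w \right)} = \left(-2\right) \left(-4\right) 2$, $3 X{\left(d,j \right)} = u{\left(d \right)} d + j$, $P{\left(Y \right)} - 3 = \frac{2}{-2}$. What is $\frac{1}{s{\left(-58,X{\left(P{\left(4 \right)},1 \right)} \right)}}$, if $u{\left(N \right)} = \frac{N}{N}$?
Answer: $\frac{1}{16} \approx 0.0625$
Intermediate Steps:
$P{\left(Y \right)} = 2$ ($P{\left(Y \right)} = 3 + \frac{2}{-2} = 3 + 2 \left(- \frac{1}{2}\right) = 3 - 1 = 2$)
$u{\left(N \right)} = 1$
$X{\left(d,j \right)} = \frac{d}{3} + \frac{j}{3}$ ($X{\left(d,j \right)} = \frac{1 d + j}{3} = \frac{d + j}{3} = \frac{d}{3} + \frac{j}{3}$)
$s{\left(l,w \right)} = 16$ ($s{\left(l,w \right)} = 8 \cdot 2 = 16$)
$\frac{1}{s{\left(-58,X{\left(P{\left(4 \right)},1 \right)} \right)}} = \frac{1}{16}$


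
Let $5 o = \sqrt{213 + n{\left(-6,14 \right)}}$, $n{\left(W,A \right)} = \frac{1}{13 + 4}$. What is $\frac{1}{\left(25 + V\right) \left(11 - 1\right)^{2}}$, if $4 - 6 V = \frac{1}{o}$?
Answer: $\frac{836682}{2147473175} + \frac{3 \sqrt{61574}}{858989270} \approx 0.00039048$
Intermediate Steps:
$n{\left(W,A \right)} = \frac{1}{17}$
$o = \frac{\sqrt{61574}}{85}$ ($o = \frac{\sqrt{213 + \frac{1}{17}}}{5} = \frac{\sqrt{\frac{3622}{17}}}{5} = \frac{\frac{1}{17} \sqrt{61574}}{5} = \frac{\sqrt{61574}}{85} \approx 2.9193$)
$V = \frac{2}{3} - \frac{5 \sqrt{61574}}{21732}$ ($V = \frac{2}{3} - \frac{1}{6 \frac{\sqrt{61574}}{85}} = \frac{2}{3} - \frac{\frac{5}{3622} \sqrt{61574}}{6} = \frac{2}{3} - \frac{5 \sqrt{61574}}{21732} \approx 0.60958$)
$\frac{1}{\left(25 + V\right) \left(11 - 1\right)^{2}} = \frac{1}{\left(25 + \left(\frac{2}{3} - \frac{5 \sqrt{61574}}{21732}\right)\right) \left(11 - 1\right)^{2}} = \frac{1}{\left(\frac{77}{3} - \frac{5 \sqrt{61574}}{21732}\right) 10^{2}} = \frac{1}{\left(\frac{77}{3} - \frac{5 \sqrt{61574}}{21732}\right) 100} = \frac{1}{\frac{7700}{3} - \frac{125 \sqrt{61574}}{5433}}$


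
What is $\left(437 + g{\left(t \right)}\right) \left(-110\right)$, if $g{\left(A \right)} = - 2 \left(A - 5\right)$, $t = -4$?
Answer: $-50050$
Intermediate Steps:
$g{\left(A \right)} = 10 - 2 A$ ($g{\left(A \right)} = - 2 \left(-5 + A\right) = 10 - 2 A$)
$\left(437 + g{\left(t \right)}\right) \left(-110\right) = \left(437 + \left(10 - -8\right)\right) \left(-110\right) = \left(437 + \left(10 + 8\right)\right) \left(-110\right) = \left(437 + 18\right) \left(-110\right) = 455 \left(-110\right) = -50050$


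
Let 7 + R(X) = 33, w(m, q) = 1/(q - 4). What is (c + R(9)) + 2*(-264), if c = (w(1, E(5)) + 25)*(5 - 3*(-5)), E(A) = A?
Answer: 18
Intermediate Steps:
w(m, q) = 1/(-4 + q)
R(X) = 26 (R(X) = -7 + 33 = 26)
c = 520 (c = (1/(-4 + 5) + 25)*(5 - 3*(-5)) = (1/1 + 25)*(5 + 15) = (1 + 25)*20 = 26*20 = 520)
(c + R(9)) + 2*(-264) = (520 + 26) + 2*(-264) = 546 - 528 = 18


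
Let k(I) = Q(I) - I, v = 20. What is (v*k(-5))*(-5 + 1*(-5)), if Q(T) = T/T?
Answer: -1200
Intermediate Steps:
Q(T) = 1
k(I) = 1 - I
(v*k(-5))*(-5 + 1*(-5)) = (20*(1 - 1*(-5)))*(-5 + 1*(-5)) = (20*(1 + 5))*(-5 - 5) = (20*6)*(-10) = 120*(-10) = -1200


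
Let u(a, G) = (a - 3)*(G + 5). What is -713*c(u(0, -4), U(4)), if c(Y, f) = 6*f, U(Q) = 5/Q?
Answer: -10695/2 ≈ -5347.5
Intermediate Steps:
u(a, G) = (-3 + a)*(5 + G)
-713*c(u(0, -4), U(4)) = -4278*5/4 = -713*15/2 = -10695/2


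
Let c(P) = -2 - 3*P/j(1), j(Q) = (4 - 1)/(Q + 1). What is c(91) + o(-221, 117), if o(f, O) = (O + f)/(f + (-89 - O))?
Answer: -78464/427 ≈ -183.76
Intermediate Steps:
o(f, O) = (O + f)/(-89 + f - O)
j(Q) = 3/(1 + Q)
c(P) = -2 - 2*P (c(P) = -2 - 3*P/(3/(1 + 1)) = -2 - 3*P/(3/2) = -2 - 3*P/(3*(½)) = -2 - 3*P/3/2 = -2 - 3*P*2/3 = -2 - 2*P)
c(91) + o(-221, 117) = (-2 - 2*91) + (117 - 221)/(-89 - 221 - 1*117) = (-2 - 182) - 104/(-89 - 221 - 117) = -184 - 104/(-427) = -184 - 1/427*(-104) = -184 + 104/427 = -78464/427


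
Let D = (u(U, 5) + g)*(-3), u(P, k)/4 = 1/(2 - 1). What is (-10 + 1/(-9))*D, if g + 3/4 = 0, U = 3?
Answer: 1183/12 ≈ 98.583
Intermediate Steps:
g = -¾ (g = -¾ + 0 = -¾ ≈ -0.75000)
u(P, k) = 4 (u(P, k) = 4/(2 - 1) = 4/1 = 4*1 = 4)
D = -39/4 (D = (4 - ¾)*(-3) = (13/4)*(-3) = -39/4 ≈ -9.7500)
(-10 + 1/(-9))*D = (-10 + 1/(-9))*(-39/4) = (-10 - ⅑)*(-39/4) = -91/9*(-39/4) = 1183/12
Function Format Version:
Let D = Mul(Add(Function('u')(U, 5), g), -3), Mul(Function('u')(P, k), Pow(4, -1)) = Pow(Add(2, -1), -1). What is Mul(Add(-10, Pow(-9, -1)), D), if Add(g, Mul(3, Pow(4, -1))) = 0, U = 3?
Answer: Rational(1183, 12) ≈ 98.583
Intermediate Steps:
g = Rational(-3, 4) (g = Add(Rational(-3, 4), 0) = Rational(-3, 4) ≈ -0.75000)
Function('u')(P, k) = 4 (Function('u')(P, k) = Mul(4, Pow(Add(2, -1), -1)) = Mul(4, Pow(1, -1)) = Mul(4, 1) = 4)
D = Rational(-39, 4) (D = Mul(Add(4, Rational(-3, 4)), -3) = Mul(Rational(13, 4), -3) = Rational(-39, 4) ≈ -9.7500)
Mul(Add(-10, Pow(-9, -1)), D) = Mul(Add(-10, Pow(-9, -1)), Rational(-39, 4)) = Mul(Add(-10, Rational(-1, 9)), Rational(-39, 4)) = Mul(Rational(-91, 9), Rational(-39, 4)) = Rational(1183, 12)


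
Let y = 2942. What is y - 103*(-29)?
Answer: 5929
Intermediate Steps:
y - 103*(-29) = 2942 - 103*(-29) = 2942 + 2987 = 5929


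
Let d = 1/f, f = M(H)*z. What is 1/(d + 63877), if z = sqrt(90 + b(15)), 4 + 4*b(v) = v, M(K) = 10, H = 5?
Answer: 592459175/37844514721474 - 5*sqrt(371)/37844514721474 ≈ 1.5655e-5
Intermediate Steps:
b(v) = -1 + v/4
z = sqrt(371)/2 (z = sqrt(90 + (-1 + (1/4)*15)) = sqrt(90 + (-1 + 15/4)) = sqrt(90 + 11/4) = sqrt(371/4) = sqrt(371)/2 ≈ 9.6307)
f = 5*sqrt(371) (f = 10*(sqrt(371)/2) = 5*sqrt(371) ≈ 96.307)
d = sqrt(371)/1855 (d = 1/(5*sqrt(371)) = sqrt(371)/1855 ≈ 0.010383)
1/(d + 63877) = 1/(sqrt(371)/1855 + 63877) = 1/(63877 + sqrt(371)/1855)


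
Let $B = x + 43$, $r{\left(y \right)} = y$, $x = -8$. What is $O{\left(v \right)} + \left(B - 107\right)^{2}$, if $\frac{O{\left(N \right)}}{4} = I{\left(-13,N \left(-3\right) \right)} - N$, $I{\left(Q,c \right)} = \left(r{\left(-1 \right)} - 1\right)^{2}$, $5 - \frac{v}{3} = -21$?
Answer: $4888$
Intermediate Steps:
$v = 78$ ($v = 15 - -63 = 15 + 63 = 78$)
$I{\left(Q,c \right)} = 4$ ($I{\left(Q,c \right)} = \left(-1 - 1\right)^{2} = \left(-2\right)^{2} = 4$)
$B = 35$ ($B = -8 + 43 = 35$)
$O{\left(N \right)} = 16 - 4 N$ ($O{\left(N \right)} = 4 \left(4 - N\right) = 16 - 4 N$)
$O{\left(v \right)} + \left(B - 107\right)^{2} = \left(16 - 312\right) + \left(35 - 107\right)^{2} = \left(16 - 312\right) + \left(-72\right)^{2} = -296 + 5184 = 4888$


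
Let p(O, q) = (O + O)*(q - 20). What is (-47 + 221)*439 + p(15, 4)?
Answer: 75906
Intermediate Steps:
p(O, q) = 2*O*(-20 + q) (p(O, q) = (2*O)*(-20 + q) = 2*O*(-20 + q))
(-47 + 221)*439 + p(15, 4) = (-47 + 221)*439 + 2*15*(-20 + 4) = 174*439 + 2*15*(-16) = 76386 - 480 = 75906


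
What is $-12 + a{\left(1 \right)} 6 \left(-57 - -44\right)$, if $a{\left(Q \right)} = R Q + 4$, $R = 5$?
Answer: $-714$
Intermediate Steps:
$a{\left(Q \right)} = 4 + 5 Q$ ($a{\left(Q \right)} = 5 Q + 4 = 4 + 5 Q$)
$-12 + a{\left(1 \right)} 6 \left(-57 - -44\right) = -12 + \left(4 + 5 \cdot 1\right) 6 \left(-57 - -44\right) = -12 + \left(4 + 5\right) 6 \left(-57 + 44\right) = -12 + 9 \cdot 6 \left(-13\right) = -12 + 54 \left(-13\right) = -12 - 702 = -714$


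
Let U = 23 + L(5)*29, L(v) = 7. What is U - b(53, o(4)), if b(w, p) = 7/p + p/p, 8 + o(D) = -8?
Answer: 3607/16 ≈ 225.44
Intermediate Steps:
o(D) = -16 (o(D) = -8 - 8 = -16)
b(w, p) = 1 + 7/p (b(w, p) = 7/p + 1 = 1 + 7/p)
U = 226 (U = 23 + 7*29 = 23 + 203 = 226)
U - b(53, o(4)) = 226 - (7 - 16)/(-16) = 226 - (-1)*(-9)/16 = 226 - 1*9/16 = 226 - 9/16 = 3607/16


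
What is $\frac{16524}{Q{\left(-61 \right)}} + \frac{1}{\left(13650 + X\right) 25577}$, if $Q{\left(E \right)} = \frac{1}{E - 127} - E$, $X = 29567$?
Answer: $\frac{3433817860104475}{12675176983603} \approx 270.91$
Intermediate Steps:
$Q{\left(E \right)} = \frac{1}{-127 + E} - E$
$\frac{16524}{Q{\left(-61 \right)}} + \frac{1}{\left(13650 + X\right) 25577} = \frac{16524}{\frac{1}{-127 - 61} \left(1 - \left(-61\right)^{2} + 127 \left(-61\right)\right)} + \frac{1}{\left(13650 + 29567\right) 25577} = \frac{16524}{\frac{1}{-188} \left(1 - 3721 - 7747\right)} + \frac{1}{43217} \cdot \frac{1}{25577} = \frac{16524}{\left(- \frac{1}{188}\right) \left(1 - 3721 - 7747\right)} + \frac{1}{43217} \cdot \frac{1}{25577} = \frac{16524}{\left(- \frac{1}{188}\right) \left(-11467\right)} + \frac{1}{1105361209} = \frac{16524}{\frac{11467}{188}} + \frac{1}{1105361209} = 16524 \cdot \frac{188}{11467} + \frac{1}{1105361209} = \frac{3106512}{11467} + \frac{1}{1105361209} = \frac{3433817860104475}{12675176983603}$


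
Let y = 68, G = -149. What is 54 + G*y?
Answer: -10078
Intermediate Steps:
54 + G*y = 54 - 149*68 = 54 - 10132 = -10078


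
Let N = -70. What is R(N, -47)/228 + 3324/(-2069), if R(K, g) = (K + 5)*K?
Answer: 4328039/235866 ≈ 18.350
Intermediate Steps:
R(K, g) = K*(5 + K) (R(K, g) = (5 + K)*K = K*(5 + K))
R(N, -47)/228 + 3324/(-2069) = -70*(5 - 70)/228 + 3324/(-2069) = -70*(-65)*(1/228) + 3324*(-1/2069) = 4550*(1/228) - 3324/2069 = 2275/114 - 3324/2069 = 4328039/235866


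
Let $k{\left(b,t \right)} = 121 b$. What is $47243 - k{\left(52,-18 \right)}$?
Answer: $40951$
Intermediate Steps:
$47243 - k{\left(52,-18 \right)} = 47243 - 121 \cdot 52 = 47243 - 6292 = 40951$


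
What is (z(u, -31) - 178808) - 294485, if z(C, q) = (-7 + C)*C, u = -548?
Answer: -169153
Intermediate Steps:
z(C, q) = C*(-7 + C)
(z(u, -31) - 178808) - 294485 = (-548*(-7 - 548) - 178808) - 294485 = (-548*(-555) - 178808) - 294485 = (304140 - 178808) - 294485 = 125332 - 294485 = -169153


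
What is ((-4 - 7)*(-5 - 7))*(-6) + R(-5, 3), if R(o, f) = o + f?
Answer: -794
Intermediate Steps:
R(o, f) = f + o
((-4 - 7)*(-5 - 7))*(-6) + R(-5, 3) = ((-4 - 7)*(-5 - 7))*(-6) + (3 - 5) = -11*(-12)*(-6) - 2 = 132*(-6) - 2 = -792 - 2 = -794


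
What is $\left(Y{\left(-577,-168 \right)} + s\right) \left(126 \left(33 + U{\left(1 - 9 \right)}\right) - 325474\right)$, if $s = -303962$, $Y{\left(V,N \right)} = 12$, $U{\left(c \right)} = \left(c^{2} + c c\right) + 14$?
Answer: $92225724800$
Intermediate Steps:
$U{\left(c \right)} = 14 + 2 c^{2}$ ($U{\left(c \right)} = \left(c^{2} + c^{2}\right) + 14 = 2 c^{2} + 14 = 14 + 2 c^{2}$)
$\left(Y{\left(-577,-168 \right)} + s\right) \left(126 \left(33 + U{\left(1 - 9 \right)}\right) - 325474\right) = \left(12 - 303962\right) \left(126 \left(33 + \left(14 + 2 \left(1 - 9\right)^{2}\right)\right) - 325474\right) = - 303950 \left(126 \left(33 + \left(14 + 2 \left(-8\right)^{2}\right)\right) - 325474\right) = - 303950 \left(126 \left(33 + \left(14 + 2 \cdot 64\right)\right) - 325474\right) = - 303950 \left(126 \left(33 + \left(14 + 128\right)\right) - 325474\right) = - 303950 \left(126 \left(33 + 142\right) - 325474\right) = - 303950 \left(126 \cdot 175 - 325474\right) = - 303950 \left(22050 - 325474\right) = \left(-303950\right) \left(-303424\right) = 92225724800$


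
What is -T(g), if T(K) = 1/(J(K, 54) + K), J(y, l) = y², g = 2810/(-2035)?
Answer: -165649/87110 ≈ -1.9016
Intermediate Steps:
g = -562/407 (g = 2810*(-1/2035) = -562/407 ≈ -1.3808)
T(K) = 1/(K + K²) (T(K) = 1/(K² + K) = 1/(K + K²))
-T(g) = -1/((-562/407)*(1 - 562/407)) = -(-407)/(562*(-155/407)) = -(-407)*(-407)/(562*155) = -1*165649/87110 = -165649/87110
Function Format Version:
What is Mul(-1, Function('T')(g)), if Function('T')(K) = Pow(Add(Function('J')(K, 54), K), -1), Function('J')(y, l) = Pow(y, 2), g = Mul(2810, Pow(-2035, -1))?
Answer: Rational(-165649, 87110) ≈ -1.9016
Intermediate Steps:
g = Rational(-562, 407) (g = Mul(2810, Rational(-1, 2035)) = Rational(-562, 407) ≈ -1.3808)
Function('T')(K) = Pow(Add(K, Pow(K, 2)), -1) (Function('T')(K) = Pow(Add(Pow(K, 2), K), -1) = Pow(Add(K, Pow(K, 2)), -1))
Mul(-1, Function('T')(g)) = Mul(-1, Mul(Pow(Rational(-562, 407), -1), Pow(Add(1, Rational(-562, 407)), -1))) = Mul(-1, Mul(Rational(-407, 562), Pow(Rational(-155, 407), -1))) = Mul(-1, Mul(Rational(-407, 562), Rational(-407, 155))) = Mul(-1, Rational(165649, 87110)) = Rational(-165649, 87110)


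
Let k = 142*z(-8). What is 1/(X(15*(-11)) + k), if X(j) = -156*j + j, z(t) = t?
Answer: 1/24439 ≈ 4.0918e-5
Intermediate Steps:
X(j) = -155*j
k = -1136 (k = 142*(-8) = -1136)
1/(X(15*(-11)) + k) = 1/(-2325*(-11) - 1136) = 1/(-155*(-165) - 1136) = 1/(25575 - 1136) = 1/24439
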